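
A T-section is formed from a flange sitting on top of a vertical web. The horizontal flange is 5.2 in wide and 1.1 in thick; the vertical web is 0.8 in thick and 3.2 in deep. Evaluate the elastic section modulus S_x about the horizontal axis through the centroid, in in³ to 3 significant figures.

Treat the section as a set of non-overlapping primitives; coordinates are from the bounding-box lower-left.
Flange: 5.2 × 1.1, A = 5.72 in², y = 3.75 in, Ī = 0.57677 in⁴.
Web: 0.8 × 3.2, A = 2.56 in², y = 1.6 in, Ī = 2.1845 in⁴.
Centroid: ȳ = ΣA·y / ΣA = 3.0853 in.
Transfer each piece to the horizontal axis through the centroid using Ī + A·d² with d = y − 3.0853:
  flange: d = 0.66473 in → contributes +3.1043 in⁴
  web: d = -1.4853 in → contributes +7.8319 in⁴
Total I = 10.936 in⁴.
Extreme fibre distance c = 3.0853 in; S = I/c = 3.5447 in³.

S_x ≈ 3.54 in³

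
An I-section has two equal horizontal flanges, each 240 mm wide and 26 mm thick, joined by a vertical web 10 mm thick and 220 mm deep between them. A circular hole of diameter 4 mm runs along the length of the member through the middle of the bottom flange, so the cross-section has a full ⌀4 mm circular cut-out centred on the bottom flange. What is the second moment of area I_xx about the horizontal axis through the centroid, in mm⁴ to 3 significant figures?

Decompose the section into non-overlapping parts with the origin at the bottom-left of its bounding rectangle.
Bottom flange: 240 × 26, A = 6 240 mm², y = 13 mm, Ī = 351 520 mm⁴.
Web: 10 × 220, A = 2 200 mm², y = 136 mm, Ī = 8 873 333 mm⁴.
Top flange: 240 × 26, A = 6 240 mm², y = 259 mm, Ī = 351 520 mm⁴.
Hole (subtracted): ⌀4, A = 12.566 mm², y = 13 mm, Ī = 12.566 mm⁴.
Centroid: ȳ = ΣA·y / ΣA = 136.11 mm.
Transfer each piece to the horizontal axis through the centroid using Ī + A·d² with d = y − 136.11:
  bottom flange: d = -123.11 mm → contributes +94 918 313 mm⁴
  web: d = -0.10538 mm → contributes +8 873 358 mm⁴
  top flange: d = 122.89 mm → contributes +94 594 786 mm⁴
  hole: d = -123.11 mm → contributes −190 455 mm⁴
Total I = 198 196 001 mm⁴.

I_xx ≈ 1.98 × 10⁸ mm⁴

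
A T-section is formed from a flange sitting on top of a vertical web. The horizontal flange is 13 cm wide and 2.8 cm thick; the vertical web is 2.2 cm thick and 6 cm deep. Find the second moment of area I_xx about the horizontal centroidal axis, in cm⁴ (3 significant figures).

I_xx ≈ 251 cm⁴

Break the section into simple shapes (no overlaps), measuring from the bottom-left corner of the bounding box.
Flange: 13 × 2.8, A = 36.4 cm², y = 7.4 cm, Ī = 23.781 cm⁴.
Web: 2.2 × 6, A = 13.2 cm², y = 3 cm, Ī = 39.6 cm⁴.
Centroid: ȳ = ΣA·y / ΣA = 6.229 cm.
Transfer each piece to the horizontal centroidal axis using Ī + A·d² with d = y − 6.229:
  flange: d = 1.171 cm → contributes +73.692 cm⁴
  web: d = -3.229 cm → contributes +177.23 cm⁴
Total I = 250.92 cm⁴.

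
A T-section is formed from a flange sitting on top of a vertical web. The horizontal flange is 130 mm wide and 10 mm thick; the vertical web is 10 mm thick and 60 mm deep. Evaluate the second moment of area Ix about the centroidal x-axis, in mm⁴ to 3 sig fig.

Ix ≈ 6.94 × 10⁵ mm⁴

Treat the section as a set of non-overlapping primitives; coordinates are from the bounding-box lower-left.
Flange: 130 × 10, A = 1 300 mm², y = 65 mm, Ī = 10 833 mm⁴.
Web: 10 × 60, A = 600 mm², y = 30 mm, Ī = 180 000 mm⁴.
Centroid: ȳ = ΣA·y / ΣA = 53.947 mm.
Transfer each piece to the centroidal x-axis using Ī + A·d² with d = y − 53.947:
  flange: d = 11.053 mm → contributes +169 642 mm⁴
  web: d = -23.947 mm → contributes +524 086 mm⁴
Total I = 693 728 mm⁴.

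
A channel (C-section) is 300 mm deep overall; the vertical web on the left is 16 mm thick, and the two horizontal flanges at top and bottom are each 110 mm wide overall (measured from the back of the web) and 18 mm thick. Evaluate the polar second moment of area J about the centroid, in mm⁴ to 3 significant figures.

Decompose the section into non-overlapping parts with the origin at the bottom-left of its bounding rectangle.
Web: 16 × 300, A = 4 800 mm², y = 150 mm, Ī = 36 000 000 mm⁴.
Top flange (beyond web): 94 × 18, A = 1 692 mm², y = 291 mm, Ī = 45 684 mm⁴.
Bottom flange (beyond web): 94 × 18, A = 1 692 mm², y = 9 mm, Ī = 45 684 mm⁴.
By symmetry the centroid is at mid-height, ȳ = 150 mm.
Transfer each piece to the centroidal x-axis using Ī + A·d² with d = y − 150:
  web: d = 0 mm → contributes +36 000 000 mm⁴
  top flange (beyond web): d = 141 mm → contributes +33 684 336 mm⁴
  bottom flange (beyond web): d = -141 mm → contributes +33 684 336 mm⁴
Total I = 103 368 672 mm⁴.
For the y-axis: x̄ = 30.742 mm.
Repeating about the centroidal y-axis gives I_y = 8 598 023 mm⁴.
Polar second moment: J = I_x + I_y = 111 966 695 mm⁴.

J ≈ 1.12 × 10⁸ mm⁴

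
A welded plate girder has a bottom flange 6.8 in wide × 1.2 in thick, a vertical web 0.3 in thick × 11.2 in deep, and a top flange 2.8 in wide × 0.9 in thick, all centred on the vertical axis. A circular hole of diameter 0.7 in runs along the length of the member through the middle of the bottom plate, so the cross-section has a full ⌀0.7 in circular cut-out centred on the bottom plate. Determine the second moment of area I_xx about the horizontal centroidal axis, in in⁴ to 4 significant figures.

I_xx ≈ 347.8 in⁴

Break the section into simple shapes (no overlaps), measuring from the bottom-left corner of the bounding box.
Bottom plate: 6.8 × 1.2, A = 8.16 in², y = 0.6 in, Ī = 0.9792 in⁴.
Web plate: 0.3 × 11.2, A = 3.36 in², y = 6.8 in, Ī = 35.1232 in⁴.
Top plate: 2.8 × 0.9, A = 2.52 in², y = 12.85 in, Ī = 0.1701 in⁴.
Hole (subtracted): ⌀0.7, A = 0.384845 in², y = 0.6 in, Ī = 0.0117859 in⁴.
Centroid: ȳ = ΣA·y / ΣA = 4.38626 in.
Transfer each piece to the horizontal centroidal axis using Ī + A·d² with d = y − 4.38626:
  bottom plate: d = -3.78626 in → contributes +117.959 in⁴
  web plate: d = 2.41374 in → contributes +54.699 in⁴
  top plate: d = 8.46374 in → contributes +180.69 in⁴
  hole: d = -3.78626 in → contributes −5.52884 in⁴
Total I = 347.819 in⁴.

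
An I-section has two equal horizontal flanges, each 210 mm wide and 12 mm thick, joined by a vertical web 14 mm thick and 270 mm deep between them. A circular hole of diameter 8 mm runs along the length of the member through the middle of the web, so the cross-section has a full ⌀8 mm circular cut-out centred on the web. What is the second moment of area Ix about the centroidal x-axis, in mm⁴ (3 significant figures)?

Break the section into simple shapes (no overlaps), measuring from the bottom-left corner of the bounding box.
Bottom flange: 210 × 12, A = 2 520 mm², y = 6 mm, Ī = 30 240 mm⁴.
Web: 14 × 270, A = 3 780 mm², y = 147 mm, Ī = 22 963 500 mm⁴.
Top flange: 210 × 12, A = 2 520 mm², y = 288 mm, Ī = 30 240 mm⁴.
Hole (subtracted): ⌀8, A = 50.265 mm², y = 147 mm, Ī = 201.06 mm⁴.
By symmetry the centroid is at mid-height, ȳ = 147 mm.
Transfer each piece to the centroidal x-axis using Ī + A·d² with d = y − 147:
  bottom flange: d = -141 mm → contributes +50 130 360 mm⁴
  web: d = 0 mm → contributes +22 963 500 mm⁴
  top flange: d = 141 mm → contributes +50 130 360 mm⁴
  hole: d = 0 mm → contributes −201.06 mm⁴
Total I = 123 224 019 mm⁴.

Ix ≈ 1.23 × 10⁸ mm⁴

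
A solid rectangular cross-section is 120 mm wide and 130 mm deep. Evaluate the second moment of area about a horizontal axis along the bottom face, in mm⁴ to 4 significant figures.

The section: 120 × 130, A = 15 600 mm², y = 65 mm, Ī = 21 970 000 mm⁴.
Transfer it to the bottom edge using Ī + A·d² with d = y − 0:
  the section: d = 65 mm → contributes +87 880 000 mm⁴
Total I = 87 880 000 mm⁴.

I_base ≈ 8.788 × 10⁷ mm⁴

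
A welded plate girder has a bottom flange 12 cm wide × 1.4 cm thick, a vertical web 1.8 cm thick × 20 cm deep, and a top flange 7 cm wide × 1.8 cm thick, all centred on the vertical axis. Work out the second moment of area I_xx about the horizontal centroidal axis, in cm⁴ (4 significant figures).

I_xx ≈ 4599 cm⁴

Treat the section as a set of non-overlapping primitives; coordinates are from the bounding-box lower-left.
Bottom plate: 12 × 1.4, A = 16.8 cm², y = 0.7 cm, Ī = 2.744 cm⁴.
Web plate: 1.8 × 20, A = 36 cm², y = 11.4 cm, Ī = 1 200 cm⁴.
Top plate: 7 × 1.8, A = 12.6 cm², y = 22.3 cm, Ī = 3.402 cm⁴.
Centroid: ȳ = ΣA·y / ΣA = 10.7514 cm.
Transfer each piece to the horizontal centroidal axis using Ī + A·d² with d = y − 10.7514:
  bottom plate: d = -10.0514 cm → contributes +1700.05 cm⁴
  web plate: d = 0.648624 cm → contributes +1215.15 cm⁴
  top plate: d = 11.5486 cm → contributes +1683.87 cm⁴
Total I = 4599.07 cm⁴.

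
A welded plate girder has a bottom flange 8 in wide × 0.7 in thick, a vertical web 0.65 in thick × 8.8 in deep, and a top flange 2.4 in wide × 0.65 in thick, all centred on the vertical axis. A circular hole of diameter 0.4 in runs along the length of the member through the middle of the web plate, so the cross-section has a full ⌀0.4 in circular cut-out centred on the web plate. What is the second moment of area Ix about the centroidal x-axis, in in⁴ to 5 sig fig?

Decompose the section into non-overlapping parts with the origin at the bottom-left of its bounding rectangle.
Bottom plate: 8 × 0.7, A = 5.6 in², y = 0.35 in, Ī = 0.2286667 in⁴.
Web plate: 0.65 × 8.8, A = 5.72 in², y = 5.1 in, Ī = 36.91307 in⁴.
Top plate: 2.4 × 0.65, A = 1.56 in², y = 9.825 in, Ī = 0.054925 in⁴.
Hole (subtracted): ⌀0.4, A = 0.1256637 in², y = 5.1 in, Ī = 0.001256637 in⁴.
Centroid: ȳ = ΣA·y / ΣA = 3.592356 in.
Transfer each piece to the centroidal x-axis using Ī + A·d² with d = y − 3.592356:
  bottom plate: d = -3.242356 in → contributes +59.10075 in⁴
  web plate: d = 1.507644 in → contributes +49.91457 in⁴
  top plate: d = 6.232644 in → contributes +60.65446 in⁴
  hole: d = 1.507644 in → contributes −0.2868891 in⁴
Total I = 169.3829 in⁴.

Ix ≈ 169.38 in⁴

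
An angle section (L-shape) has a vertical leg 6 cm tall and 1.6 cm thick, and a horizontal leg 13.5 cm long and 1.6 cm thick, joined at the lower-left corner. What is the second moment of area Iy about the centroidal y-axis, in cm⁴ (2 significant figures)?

Iy ≈ 520 cm⁴

Split into non-overlapping primitives; take the origin at the lower-left of the bounding box.
Vertical leg: 1.6 × 6, A = 9.6 cm², x = 0.8 cm, Ī = 2.048 cm⁴.
Horizontal leg (remainder): 11.9 × 1.6, A = 19.04 cm², x = 7.55 cm, Ī = 224.7 cm⁴.
Centroid: x̄ = ΣA·x / ΣA = 5.287 cm.
Transfer each piece to the centroidal y-axis using Ī + A·d² with d = x − 5.287:
  vertical leg: d = -4.487 cm → contributes +195.4 cm⁴
  horizontal leg (remainder): d = 2.263 cm → contributes +322.2 cm⁴
Total I = 517.5 cm⁴.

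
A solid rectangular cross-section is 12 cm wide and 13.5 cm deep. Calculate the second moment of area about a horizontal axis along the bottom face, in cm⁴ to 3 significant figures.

The section: 12 × 13.5, A = 162 cm², y = 6.75 cm, Ī = 2460.4 cm⁴.
Transfer it to a horizontal axis along the bottom face using Ī + A·d² with d = y − 0:
  the section: d = 6.75 cm → contributes +9841.5 cm⁴
Total I = 9841.5 cm⁴.

I_base ≈ 9840 cm⁴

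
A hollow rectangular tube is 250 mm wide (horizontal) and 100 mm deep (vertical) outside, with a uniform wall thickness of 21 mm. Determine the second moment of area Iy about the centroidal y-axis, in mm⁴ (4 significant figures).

Treat the section as a set of non-overlapping primitives; coordinates are from the bounding-box lower-left.
Outer rectangle: 250 × 100, A = 25 000 mm², x = 125 mm, Ī = 130 208 333 mm⁴.
Inner void (subtracted): 208 × 58, A = 12 064 mm², x = 125 mm, Ī = 43 494 741 mm⁴.
By symmetry the centroid is at mid-width, x̄ = 125 mm.
All pieces are centred on the centroidal y-axis, so I = ΣĪ (holes subtracted) = 86 713 592 mm⁴.

Iy ≈ 8.671 × 10⁷ mm⁴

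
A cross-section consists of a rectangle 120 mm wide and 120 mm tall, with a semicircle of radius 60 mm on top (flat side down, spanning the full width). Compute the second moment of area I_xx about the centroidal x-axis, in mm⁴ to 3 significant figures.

Decompose the section into non-overlapping parts with the origin at the bottom-left of its bounding rectangle.
Rectangular body: 120 × 120, A = 14 400 mm², y = 60 mm, Ī = 17 280 000 mm⁴.
Semicircular cap: semicircle r = 60, A = 5654.9 mm², y = 145.46 mm, Ī = 1 422 450 mm⁴.
Centroid: ȳ = ΣA·y / ΣA = 84.098 mm.
Transfer each piece to the centroidal x-axis using Ī + A·d² with d = y − 84.098:
  rectangular body: d = -24.098 mm → contributes +25 642 616 mm⁴
  semicircular cap: d = 61.366 mm → contributes +22 717 677 mm⁴
Total I = 48 360 293 mm⁴.

I_xx ≈ 4.84 × 10⁷ mm⁴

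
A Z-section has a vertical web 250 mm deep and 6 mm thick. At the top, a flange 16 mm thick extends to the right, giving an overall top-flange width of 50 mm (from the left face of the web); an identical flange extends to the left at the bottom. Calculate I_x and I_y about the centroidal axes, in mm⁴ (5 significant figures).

I_x ≈ 2.7117 × 10⁷ mm⁴, I_y ≈ 1.1117 × 10⁶ mm⁴

Break the section into simple shapes (no overlaps), measuring from the bottom-left corner of the bounding box.
Web: 6 × 250, A = 1 500 mm², y = 125 mm, Ī = 7 812 500 mm⁴.
Top flange (beyond web): 44 × 16, A = 704 mm², y = 242 mm, Ī = 15018.67 mm⁴.
Bottom flange (beyond web): 44 × 16, A = 704 mm², y = 8 mm, Ī = 15018.67 mm⁴.
Centroid: ȳ = ΣA·y / ΣA = 125 mm.
Transfer each piece to the centroidal x-axis using Ī + A·d² with d = y − 125:
  web: d = 0 mm → contributes +7 812 500 mm⁴
  top flange (beyond web): d = 117 mm → contributes +9 652 075 mm⁴
  bottom flange (beyond web): d = -117 mm → contributes +9 652 075 mm⁴
Total I = 27 116 649 mm⁴.
For the y-axis: x̄ = 47 mm.
Repeating about the centroidal y-axis gives I_y = 1 111 657 mm⁴.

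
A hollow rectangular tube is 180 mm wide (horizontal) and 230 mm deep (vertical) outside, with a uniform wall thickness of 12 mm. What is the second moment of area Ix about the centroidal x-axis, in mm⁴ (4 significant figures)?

Ix ≈ 6.886 × 10⁷ mm⁴

Break the section into simple shapes (no overlaps), measuring from the bottom-left corner of the bounding box.
Outer rectangle: 180 × 230, A = 41 400 mm², y = 115 mm, Ī = 182 505 000 mm⁴.
Inner void (subtracted): 156 × 206, A = 32 136 mm², y = 115 mm, Ī = 113 643 608 mm⁴.
By symmetry the centroid is at mid-height, ȳ = 115 mm.
All pieces are centred on the centroidal x-axis, so I = ΣĪ (holes subtracted) = 68 861 392 mm⁴.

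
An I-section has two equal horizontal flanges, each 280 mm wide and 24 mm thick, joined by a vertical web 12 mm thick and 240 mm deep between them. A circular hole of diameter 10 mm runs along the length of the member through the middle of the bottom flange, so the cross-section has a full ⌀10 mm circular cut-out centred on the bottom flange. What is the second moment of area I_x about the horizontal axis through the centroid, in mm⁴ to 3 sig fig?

I_x ≈ 2.47 × 10⁸ mm⁴

Break the section into simple shapes (no overlaps), measuring from the bottom-left corner of the bounding box.
Bottom flange: 280 × 24, A = 6 720 mm², y = 12 mm, Ī = 322 560 mm⁴.
Web: 12 × 240, A = 2 880 mm², y = 144 mm, Ī = 13 824 000 mm⁴.
Top flange: 280 × 24, A = 6 720 mm², y = 276 mm, Ī = 322 560 mm⁴.
Hole (subtracted): ⌀10, A = 78.54 mm², y = 12 mm, Ī = 490.87 mm⁴.
Centroid: ȳ = ΣA·y / ΣA = 144.64 mm.
Transfer each piece to the horizontal axis through the centroid using Ī + A·d² with d = y − 144.64:
  bottom flange: d = -132.64 mm → contributes +118 547 010 mm⁴
  web: d = -0.63832 mm → contributes +13 825 173 mm⁴
  top flange: d = 131.36 mm → contributes +116 282 147 mm⁴
  hole: d = -132.64 mm → contributes −1 382 236 mm⁴
Total I = 247 272 094 mm⁴.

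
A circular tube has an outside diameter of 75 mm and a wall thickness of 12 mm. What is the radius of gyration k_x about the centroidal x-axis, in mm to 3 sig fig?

k_x ≈ 22.7 mm

Decompose the section into non-overlapping parts with the origin at the bottom-left of its bounding rectangle.
Outer circle: ⌀75, A = 4417.9 mm², y = 37.5 mm, Ī = 1 553 156 mm⁴.
Bore (subtracted): ⌀51, A = 2042.8 mm², y = 37.5 mm, Ī = 332 086 mm⁴.
By symmetry the centroid is at mid-height, ȳ = 37.5 mm.
All pieces are centred on the centroidal x-axis, so I = ΣĪ (holes subtracted) = 1 221 070 mm⁴.
Radius of gyration: k = √(I/A) = √(1 221 070 / 2 375) = 22.674 mm.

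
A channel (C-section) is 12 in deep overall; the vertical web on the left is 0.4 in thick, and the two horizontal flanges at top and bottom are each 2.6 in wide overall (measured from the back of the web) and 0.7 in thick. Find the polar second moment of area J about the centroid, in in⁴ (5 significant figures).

J ≈ 160.52 in⁴

Split into non-overlapping primitives; take the origin at the lower-left of the bounding box.
Web: 0.4 × 12, A = 4.8 in², y = 6 in, Ī = 57.6 in⁴.
Top flange (beyond web): 2.2 × 0.7, A = 1.54 in², y = 11.65 in, Ī = 0.06288333 in⁴.
Bottom flange (beyond web): 2.2 × 0.7, A = 1.54 in², y = 0.35 in, Ī = 0.06288333 in⁴.
By symmetry the centroid is at mid-height, ȳ = 6 in.
Transfer each piece to the centroidal x-axis using Ī + A·d² with d = y − 6:
  web: d = 0 in → contributes +57.6 in⁴
  top flange (beyond web): d = 5.65 in → contributes +49.22353 in⁴
  bottom flange (beyond web): d = -5.65 in → contributes +49.22353 in⁴
Total I = 156.0471 in⁴.
For the y-axis: x̄ = 0.7081218 in.
Repeating about the centroidal y-axis gives I_y = 4.476947 in⁴.
Polar second moment: J = I_x + I_y = 160.524 in⁴.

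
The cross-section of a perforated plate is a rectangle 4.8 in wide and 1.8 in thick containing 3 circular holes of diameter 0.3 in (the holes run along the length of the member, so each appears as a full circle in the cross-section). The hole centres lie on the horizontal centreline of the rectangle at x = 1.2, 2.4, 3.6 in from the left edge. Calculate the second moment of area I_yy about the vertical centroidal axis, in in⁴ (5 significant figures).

I_yy ≈ 16.384 in⁴

Decompose the section into non-overlapping parts with the origin at the bottom-left of its bounding rectangle.
Plate: 4.8 × 1.8, A = 8.64 in², x = 2.4 in, Ī = 16.5888 in⁴.
Hole 1 (subtracted): ⌀0.3, A = 0.07068583 in², x = 1.2 in, Ī = 0.0003976078 in⁴.
Hole 2 (subtracted): ⌀0.3, A = 0.07068583 in², x = 2.4 in, Ī = 0.0003976078 in⁴.
Hole 3 (subtracted): ⌀0.3, A = 0.07068583 in², x = 3.6 in, Ī = 0.0003976078 in⁴.
By symmetry the centroid is at mid-width, x̄ = 2.4 in.
Transfer each piece to the vertical centroidal axis using Ī + A·d² with d = x − 2.4:
  plate: d = 0 in → contributes +16.5888 in⁴
  hole 1: d = -1.2 in → contributes −0.1021852 in⁴
  hole 2: d = 0 in → contributes −0.0003976078 in⁴
  hole 3: d = 1.2 in → contributes −0.1021852 in⁴
Total I = 16.38403 in⁴.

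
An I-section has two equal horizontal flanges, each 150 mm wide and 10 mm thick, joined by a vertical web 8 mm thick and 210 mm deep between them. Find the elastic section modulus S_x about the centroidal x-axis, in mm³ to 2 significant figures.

Treat the section as a set of non-overlapping primitives; coordinates are from the bounding-box lower-left.
Bottom flange: 150 × 10, A = 1 500 mm², y = 5 mm, Ī = 12 500 mm⁴.
Web: 8 × 210, A = 1 680 mm², y = 115 mm, Ī = 6 174 000 mm⁴.
Top flange: 150 × 10, A = 1 500 mm², y = 225 mm, Ī = 12 500 mm⁴.
By symmetry the centroid is at mid-height, ȳ = 115 mm.
Transfer each piece to the centroidal x-axis using Ī + A·d² with d = y − 115:
  bottom flange: d = -110 mm → contributes +18 162 500 mm⁴
  web: d = 0 mm → contributes +6 174 000 mm⁴
  top flange: d = 110 mm → contributes +18 162 500 mm⁴
Total I = 42 499 000 mm⁴.
Extreme fibre distance c = 115 mm; S = I/c = 369 557 mm³.

S_x ≈ 3.7 × 10⁵ mm³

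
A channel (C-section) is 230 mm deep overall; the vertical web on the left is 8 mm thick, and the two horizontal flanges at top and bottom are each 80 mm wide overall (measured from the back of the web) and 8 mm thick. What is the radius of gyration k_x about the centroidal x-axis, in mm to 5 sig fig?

Treat the section as a set of non-overlapping primitives; coordinates are from the bounding-box lower-left.
Web: 8 × 230, A = 1 840 mm², y = 115 mm, Ī = 8 111 333 mm⁴.
Top flange (beyond web): 72 × 8, A = 576 mm², y = 226 mm, Ī = 3 072 mm⁴.
Bottom flange (beyond web): 72 × 8, A = 576 mm², y = 4 mm, Ī = 3 072 mm⁴.
By symmetry the centroid is at mid-height, ȳ = 115 mm.
Transfer each piece to the centroidal x-axis using Ī + A·d² with d = y − 115:
  web: d = 0 mm → contributes +8 111 333 mm⁴
  top flange (beyond web): d = 111 mm → contributes +7 099 968 mm⁴
  bottom flange (beyond web): d = -111 mm → contributes +7 099 968 mm⁴
Total I = 22 311 269 mm⁴.
Radius of gyration: k = √(I/A) = √(22 311 269 / 2 992) = 86.35378 mm.

k_x ≈ 86.354 mm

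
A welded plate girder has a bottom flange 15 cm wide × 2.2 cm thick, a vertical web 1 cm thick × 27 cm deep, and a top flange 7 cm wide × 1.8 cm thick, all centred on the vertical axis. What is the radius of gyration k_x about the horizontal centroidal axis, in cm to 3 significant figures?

k_x ≈ 11.8 cm

Treat the section as a set of non-overlapping primitives; coordinates are from the bounding-box lower-left.
Bottom plate: 15 × 2.2, A = 33 cm², y = 1.1 cm, Ī = 13.31 cm⁴.
Web plate: 1 × 27, A = 27 cm², y = 15.7 cm, Ī = 1640.3 cm⁴.
Top plate: 7 × 1.8, A = 12.6 cm², y = 30.1 cm, Ī = 3.402 cm⁴.
Centroid: ȳ = ΣA·y / ΣA = 11.563 cm.
Transfer each piece to the horizontal centroidal axis using Ī + A·d² with d = y − 11.563:
  bottom plate: d = -10.463 cm → contributes +3625.8 cm⁴
  web plate: d = 4.1372 cm → contributes +2102.4 cm⁴
  top plate: d = 18.537 cm → contributes +4333.1 cm⁴
Total I = 10 061 cm⁴.
Radius of gyration: k = √(I/A) = √(10 061 / 72.6) = 11.772 cm.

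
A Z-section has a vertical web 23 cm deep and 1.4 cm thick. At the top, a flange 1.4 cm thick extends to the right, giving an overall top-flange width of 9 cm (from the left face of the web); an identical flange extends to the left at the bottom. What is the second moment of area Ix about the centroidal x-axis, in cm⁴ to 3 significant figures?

Treat the section as a set of non-overlapping primitives; coordinates are from the bounding-box lower-left.
Web: 1.4 × 23, A = 32.2 cm², y = 11.5 cm, Ī = 1419.5 cm⁴.
Top flange (beyond web): 7.6 × 1.4, A = 10.64 cm², y = 22.3 cm, Ī = 1.7379 cm⁴.
Bottom flange (beyond web): 7.6 × 1.4, A = 10.64 cm², y = 0.7 cm, Ī = 1.7379 cm⁴.
Centroid: ȳ = ΣA·y / ΣA = 11.5 cm.
Transfer each piece to the centroidal x-axis using Ī + A·d² with d = y − 11.5:
  web: d = 0 cm → contributes +1419.5 cm⁴
  top flange (beyond web): d = 10.8 cm → contributes +1242.8 cm⁴
  bottom flange (beyond web): d = -10.8 cm → contributes +1242.8 cm⁴
Total I = 3905.1 cm⁴.

Ix ≈ 3910 cm⁴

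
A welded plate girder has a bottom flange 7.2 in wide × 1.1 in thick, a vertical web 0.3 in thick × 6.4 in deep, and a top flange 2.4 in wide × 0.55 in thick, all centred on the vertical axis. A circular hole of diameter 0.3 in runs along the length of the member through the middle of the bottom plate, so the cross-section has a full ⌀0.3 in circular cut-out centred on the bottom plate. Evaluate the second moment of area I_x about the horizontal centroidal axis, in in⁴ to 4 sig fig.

Treat the section as a set of non-overlapping primitives; coordinates are from the bounding-box lower-left.
Bottom plate: 7.2 × 1.1, A = 7.92 in², y = 0.55 in, Ī = 0.7986 in⁴.
Web plate: 0.3 × 6.4, A = 1.92 in², y = 4.3 in, Ī = 6.5536 in⁴.
Top plate: 2.4 × 0.55, A = 1.32 in², y = 7.775 in, Ī = 0.033275 in⁴.
Hole (subtracted): ⌀0.3, A = 0.0706858 in², y = 0.55 in, Ī = 0.000397608 in⁴.
Centroid: ȳ = ΣA·y / ΣA = 2.05929 in.
Transfer each piece to the horizontal centroidal axis using Ī + A·d² with d = y − 2.05929:
  bottom plate: d = -1.50929 in → contributes +18.84 in⁴
  web plate: d = 2.24071 in → contributes +16.1935 in⁴
  top plate: d = 5.71571 in → contributes +43.1568 in⁴
  hole: d = -1.50929 in → contributes −0.161417 in⁴
Total I = 78.0289 in⁴.

I_x ≈ 78.03 in⁴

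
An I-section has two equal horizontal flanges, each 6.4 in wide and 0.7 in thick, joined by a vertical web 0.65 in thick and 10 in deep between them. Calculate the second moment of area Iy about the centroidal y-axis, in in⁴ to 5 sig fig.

Treat the section as a set of non-overlapping primitives; coordinates are from the bounding-box lower-left.
Bottom flange: 6.4 × 0.7, A = 4.48 in², x = 3.2 in, Ī = 15.29173 in⁴.
Web: 0.65 × 10, A = 6.5 in², x = 3.2 in, Ī = 0.2288542 in⁴.
Top flange: 6.4 × 0.7, A = 4.48 in², x = 3.2 in, Ī = 15.29173 in⁴.
By symmetry the centroid is at mid-width, x̄ = 3.2 in.
All pieces are centred on the centroidal y-axis, so I = ΣĪ = 30.81232 in⁴.

Iy ≈ 30.812 in⁴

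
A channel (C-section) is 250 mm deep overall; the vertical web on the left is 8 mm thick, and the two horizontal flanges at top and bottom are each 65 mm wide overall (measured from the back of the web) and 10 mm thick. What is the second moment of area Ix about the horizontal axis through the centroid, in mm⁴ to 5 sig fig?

Break the section into simple shapes (no overlaps), measuring from the bottom-left corner of the bounding box.
Web: 8 × 250, A = 2 000 mm², y = 125 mm, Ī = 10 416 667 mm⁴.
Top flange (beyond web): 57 × 10, A = 570 mm², y = 245 mm, Ī = 4 750 mm⁴.
Bottom flange (beyond web): 57 × 10, A = 570 mm², y = 5 mm, Ī = 4 750 mm⁴.
By symmetry the centroid is at mid-height, ȳ = 125 mm.
Transfer each piece to the horizontal axis through the centroid using Ī + A·d² with d = y − 125:
  web: d = 0 mm → contributes +10 416 667 mm⁴
  top flange (beyond web): d = 120 mm → contributes +8 212 750 mm⁴
  bottom flange (beyond web): d = -120 mm → contributes +8 212 750 mm⁴
Total I = 26 842 167 mm⁴.

Ix ≈ 2.6842 × 10⁷ mm⁴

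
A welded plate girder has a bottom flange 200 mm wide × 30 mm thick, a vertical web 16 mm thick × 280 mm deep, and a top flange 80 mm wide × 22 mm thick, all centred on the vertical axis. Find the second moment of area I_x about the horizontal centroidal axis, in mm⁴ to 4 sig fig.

I_x ≈ 1.780 × 10⁸ mm⁴

Decompose the section into non-overlapping parts with the origin at the bottom-left of its bounding rectangle.
Bottom plate: 200 × 30, A = 6 000 mm², y = 15 mm, Ī = 450 000 mm⁴.
Web plate: 16 × 280, A = 4 480 mm², y = 170 mm, Ī = 29 269 333 mm⁴.
Top plate: 80 × 22, A = 1 760 mm², y = 321 mm, Ī = 70986.7 mm⁴.
Centroid: ȳ = ΣA·y / ΣA = 115.732 mm.
Transfer each piece to the horizontal centroidal axis using Ī + A·d² with d = y − 115.732:
  bottom plate: d = -100.732 mm → contributes +61 331 647 mm⁴
  web plate: d = 54.268 mm → contributes +42 462 992 mm⁴
  top plate: d = 205.268 mm → contributes +74 228 483 mm⁴
Total I = 178 023 121 mm⁴.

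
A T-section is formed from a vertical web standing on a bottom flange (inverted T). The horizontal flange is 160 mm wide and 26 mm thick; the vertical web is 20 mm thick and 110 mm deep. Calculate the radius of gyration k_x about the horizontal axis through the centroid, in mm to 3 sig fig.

Split into non-overlapping primitives; take the origin at the lower-left of the bounding box.
Flange: 160 × 26, A = 4 160 mm², y = 13 mm, Ī = 234 347 mm⁴.
Web: 20 × 110, A = 2 200 mm², y = 81 mm, Ī = 2 218 333 mm⁴.
Centroid: ȳ = ΣA·y / ΣA = 36.522 mm.
Transfer each piece to the horizontal axis through the centroid using Ī + A·d² with d = y − 36.522:
  flange: d = -23.522 mm → contributes +2 536 013 mm⁴
  web: d = 44.478 mm → contributes +6 570 574 mm⁴
Total I = 9 106 587 mm⁴.
Radius of gyration: k = √(I/A) = √(9 106 587 / 6 360) = 37.84 mm.

k_x ≈ 37.8 mm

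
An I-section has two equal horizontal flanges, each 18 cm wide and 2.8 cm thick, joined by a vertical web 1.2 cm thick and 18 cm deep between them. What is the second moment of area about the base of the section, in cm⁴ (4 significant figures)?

I_base ≈ 2.859 × 10⁴ cm⁴

Break the section into simple shapes (no overlaps), measuring from the bottom-left corner of the bounding box.
Bottom flange: 18 × 2.8, A = 50.4 cm², y = 1.4 cm, Ī = 32.928 cm⁴.
Web: 1.2 × 18, A = 21.6 cm², y = 11.8 cm, Ī = 583.2 cm⁴.
Top flange: 18 × 2.8, A = 50.4 cm², y = 22.2 cm, Ī = 32.928 cm⁴.
Transfer each piece to a horizontal axis along the bottom face using Ī + A·d² with d = y − 0:
  bottom flange: d = 1.4 cm → contributes +131.712 cm⁴
  web: d = 11.8 cm → contributes +3590.78 cm⁴
  top flange: d = 22.2 cm → contributes +24872.1 cm⁴
Total I = 28594.6 cm⁴.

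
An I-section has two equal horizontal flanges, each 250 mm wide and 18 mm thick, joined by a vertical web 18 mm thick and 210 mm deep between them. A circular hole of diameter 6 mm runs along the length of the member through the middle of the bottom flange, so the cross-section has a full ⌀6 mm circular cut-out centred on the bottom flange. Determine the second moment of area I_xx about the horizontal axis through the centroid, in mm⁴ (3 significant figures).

Treat the section as a set of non-overlapping primitives; coordinates are from the bounding-box lower-left.
Bottom flange: 250 × 18, A = 4 500 mm², y = 9 mm, Ī = 121 500 mm⁴.
Web: 18 × 210, A = 3 780 mm², y = 123 mm, Ī = 13 891 500 mm⁴.
Top flange: 250 × 18, A = 4 500 mm², y = 237 mm, Ī = 121 500 mm⁴.
Hole (subtracted): ⌀6, A = 28.274 mm², y = 9 mm, Ī = 63.617 mm⁴.
Centroid: ȳ = ΣA·y / ΣA = 123.25 mm.
Transfer each piece to the horizontal axis through the centroid using Ī + A·d² with d = y − 123.25:
  bottom flange: d = -114.25 mm → contributes +58 863 131 mm⁴
  web: d = -0.25277 mm → contributes +13 891 742 mm⁴
  top flange: d = 113.75 mm → contributes +58 344 444 mm⁴
  hole: d = -114.25 mm → contributes −369 148 mm⁴
Total I = 130 730 168 mm⁴.

I_xx ≈ 1.31 × 10⁸ mm⁴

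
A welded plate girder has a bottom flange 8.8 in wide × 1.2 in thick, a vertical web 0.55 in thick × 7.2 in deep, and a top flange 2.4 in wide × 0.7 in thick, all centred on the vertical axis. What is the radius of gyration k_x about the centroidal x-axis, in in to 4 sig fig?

Break the section into simple shapes (no overlaps), measuring from the bottom-left corner of the bounding box.
Bottom plate: 8.8 × 1.2, A = 10.56 in², y = 0.6 in, Ī = 1.2672 in⁴.
Web plate: 0.55 × 7.2, A = 3.96 in², y = 4.8 in, Ī = 17.1072 in⁴.
Top plate: 2.4 × 0.7, A = 1.68 in², y = 8.75 in, Ī = 0.0686 in⁴.
Centroid: ȳ = ΣA·y / ΣA = 2.47185 in.
Transfer each piece to the centroidal x-axis using Ī + A·d² with d = y − 2.47185:
  bottom plate: d = -1.87185 in → contributes +38.2676 in⁴
  web plate: d = 2.32815 in → contributes +38.5715 in⁴
  top plate: d = 6.27815 in → contributes +66.286 in⁴
Total I = 143.125 in⁴.
Radius of gyration: k = √(I/A) = √(143.125 / 16.2) = 2.97235 in.

k_x ≈ 2.972 in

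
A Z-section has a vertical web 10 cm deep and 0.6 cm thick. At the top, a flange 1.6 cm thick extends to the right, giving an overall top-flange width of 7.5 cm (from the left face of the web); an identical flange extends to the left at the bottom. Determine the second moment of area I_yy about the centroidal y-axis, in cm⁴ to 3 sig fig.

I_yy ≈ 398 cm⁴

Break the section into simple shapes (no overlaps), measuring from the bottom-left corner of the bounding box.
Web: 0.6 × 10, A = 6 cm², x = 7.2 cm, Ī = 0.18 cm⁴.
Top flange (beyond web): 6.9 × 1.6, A = 11.04 cm², x = 10.95 cm, Ī = 43.801 cm⁴.
Bottom flange (beyond web): 6.9 × 1.6, A = 11.04 cm², x = 3.45 cm, Ī = 43.801 cm⁴.
Centroid: x̄ = ΣA·x / ΣA = 7.2 cm.
Transfer each piece to the centroidal y-axis using Ī + A·d² with d = x − 7.2:
  web: d = 0 cm → contributes +0.18 cm⁴
  top flange (beyond web): d = 3.75 cm → contributes +199.05 cm⁴
  bottom flange (beyond web): d = -3.75 cm → contributes +199.05 cm⁴
Total I = 398.28 cm⁴.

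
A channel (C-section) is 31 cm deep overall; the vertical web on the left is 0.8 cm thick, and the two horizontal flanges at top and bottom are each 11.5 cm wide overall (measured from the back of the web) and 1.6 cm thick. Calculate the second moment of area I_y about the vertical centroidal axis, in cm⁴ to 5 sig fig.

Split into non-overlapping primitives; take the origin at the lower-left of the bounding box.
Web: 0.8 × 31, A = 24.8 cm², x = 0.4 cm, Ī = 1.322667 cm⁴.
Top flange (beyond web): 10.7 × 1.6, A = 17.12 cm², x = 6.15 cm, Ī = 163.3391 cm⁴.
Bottom flange (beyond web): 10.7 × 1.6, A = 17.12 cm², x = 6.15 cm, Ī = 163.3391 cm⁴.
Centroid: x̄ = ΣA·x / ΣA = 3.734688 cm.
Transfer each piece to the vertical centroidal axis using Ī + A·d² with d = x − 3.734688:
  web: d = -3.334688 cm → contributes +277.1023 cm⁴
  top flange (beyond web): d = 2.415312 cm → contributes +263.2125 cm⁴
  bottom flange (beyond web): d = 2.415312 cm → contributes +263.2125 cm⁴
Total I = 803.5274 cm⁴.

I_y ≈ 803.53 cm⁴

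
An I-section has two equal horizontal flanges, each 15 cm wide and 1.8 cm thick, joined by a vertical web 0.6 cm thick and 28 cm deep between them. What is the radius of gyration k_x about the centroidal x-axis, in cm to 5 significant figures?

k_x ≈ 13.603 cm

Treat the section as a set of non-overlapping primitives; coordinates are from the bounding-box lower-left.
Bottom flange: 15 × 1.8, A = 27 cm², y = 0.9 cm, Ī = 7.29 cm⁴.
Web: 0.6 × 28, A = 16.8 cm², y = 15.8 cm, Ī = 1097.6 cm⁴.
Top flange: 15 × 1.8, A = 27 cm², y = 30.7 cm, Ī = 7.29 cm⁴.
By symmetry the centroid is at mid-height, ȳ = 15.8 cm.
Transfer each piece to the centroidal x-axis using Ī + A·d² with d = y − 15.8:
  bottom flange: d = -14.9 cm → contributes +6001.56 cm⁴
  web: d = 0 cm → contributes +1097.6 cm⁴
  top flange: d = 14.9 cm → contributes +6001.56 cm⁴
Total I = 13100.72 cm⁴.
Radius of gyration: k = √(I/A) = √(13100.72 / 70.8) = 13.60288 cm.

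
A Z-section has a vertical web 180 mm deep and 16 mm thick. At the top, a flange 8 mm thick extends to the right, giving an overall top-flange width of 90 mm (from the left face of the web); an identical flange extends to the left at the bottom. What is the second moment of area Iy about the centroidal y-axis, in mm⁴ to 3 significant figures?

Iy ≈ 3.00 × 10⁶ mm⁴

Decompose the section into non-overlapping parts with the origin at the bottom-left of its bounding rectangle.
Web: 16 × 180, A = 2 880 mm², x = 82 mm, Ī = 61 440 mm⁴.
Top flange (beyond web): 74 × 8, A = 592 mm², x = 127 mm, Ī = 270 149 mm⁴.
Bottom flange (beyond web): 74 × 8, A = 592 mm², x = 37 mm, Ī = 270 149 mm⁴.
Centroid: x̄ = ΣA·x / ΣA = 82 mm.
Transfer each piece to the centroidal y-axis using Ī + A·d² with d = x − 82:
  web: d = 0 mm → contributes +61 440 mm⁴
  top flange (beyond web): d = 45 mm → contributes +1 468 949 mm⁴
  bottom flange (beyond web): d = -45 mm → contributes +1 468 949 mm⁴
Total I = 2 999 339 mm⁴.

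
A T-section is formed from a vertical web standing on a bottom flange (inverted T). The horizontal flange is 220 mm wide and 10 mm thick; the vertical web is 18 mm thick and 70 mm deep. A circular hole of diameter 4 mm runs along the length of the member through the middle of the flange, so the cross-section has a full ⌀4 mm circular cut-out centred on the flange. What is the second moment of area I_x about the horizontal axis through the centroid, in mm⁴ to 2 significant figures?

Break the section into simple shapes (no overlaps), measuring from the bottom-left corner of the bounding box.
Flange: 220 × 10, A = 2 200 mm², y = 5 mm, Ī = 18 333 mm⁴.
Web: 18 × 70, A = 1 260 mm², y = 45 mm, Ī = 514 500 mm⁴.
Hole (subtracted): ⌀4, A = 12.57 mm², y = 5 mm, Ī = 12.57 mm⁴.
Centroid: ȳ = ΣA·y / ΣA = 19.62 mm.
Transfer each piece to the horizontal axis through the centroid using Ī + A·d² with d = y − 19.62:
  flange: d = -14.62 mm → contributes +488 543 mm⁴
  web: d = 25.38 mm → contributes +1 326 149 mm⁴
  hole: d = -14.62 mm → contributes −2 698 mm⁴
Total I = 1 811 994 mm⁴.

I_x ≈ 1.8 × 10⁶ mm⁴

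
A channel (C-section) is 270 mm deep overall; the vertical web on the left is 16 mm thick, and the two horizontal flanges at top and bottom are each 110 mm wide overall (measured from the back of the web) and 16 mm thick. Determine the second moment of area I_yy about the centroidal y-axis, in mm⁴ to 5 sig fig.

Decompose the section into non-overlapping parts with the origin at the bottom-left of its bounding rectangle.
Web: 16 × 270, A = 4 320 mm², x = 8 mm, Ī = 92 160 mm⁴.
Top flange (beyond web): 94 × 16, A = 1 504 mm², x = 63 mm, Ī = 1 107 445 mm⁴.
Bottom flange (beyond web): 94 × 16, A = 1 504 mm², x = 63 mm, Ī = 1 107 445 mm⁴.
Centroid: x̄ = ΣA·x / ΣA = 30.57642 mm.
Transfer each piece to the centroidal y-axis using Ī + A·d² with d = x − 30.57642:
  web: d = -22.57642 mm → contributes +2 294 041 mm⁴
  top flange (beyond web): d = 32.42358 mm → contributes +2 688 583 mm⁴
  bottom flange (beyond web): d = 32.42358 mm → contributes +2 688 583 mm⁴
Total I = 7 671 208 mm⁴.

I_yy ≈ 7.6712 × 10⁶ mm⁴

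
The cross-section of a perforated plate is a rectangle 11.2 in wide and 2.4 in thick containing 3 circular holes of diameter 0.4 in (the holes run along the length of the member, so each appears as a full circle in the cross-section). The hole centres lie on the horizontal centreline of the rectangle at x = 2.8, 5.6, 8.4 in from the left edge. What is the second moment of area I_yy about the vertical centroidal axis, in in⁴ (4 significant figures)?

I_yy ≈ 279.0 in⁴

Break the section into simple shapes (no overlaps), measuring from the bottom-left corner of the bounding box.
Plate: 11.2 × 2.4, A = 26.88 in², x = 5.6 in, Ī = 280.986 in⁴.
Hole 1 (subtracted): ⌀0.4, A = 0.125664 in², x = 2.8 in, Ī = 0.00125664 in⁴.
Hole 2 (subtracted): ⌀0.4, A = 0.125664 in², x = 5.6 in, Ī = 0.00125664 in⁴.
Hole 3 (subtracted): ⌀0.4, A = 0.125664 in², x = 8.4 in, Ī = 0.00125664 in⁴.
By symmetry the centroid is at mid-width, x̄ = 5.6 in.
Transfer each piece to the vertical centroidal axis using Ī + A·d² with d = x − 5.6:
  plate: d = 0 in → contributes +280.986 in⁴
  hole 1: d = -2.8 in → contributes −0.98646 in⁴
  hole 2: d = 0 in → contributes −0.00125664 in⁴
  hole 3: d = 2.8 in → contributes −0.98646 in⁴
Total I = 279.011 in⁴.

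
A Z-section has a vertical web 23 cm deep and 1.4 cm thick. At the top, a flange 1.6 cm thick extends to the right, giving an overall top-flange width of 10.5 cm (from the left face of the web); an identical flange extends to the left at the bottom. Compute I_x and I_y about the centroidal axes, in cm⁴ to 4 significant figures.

Decompose the section into non-overlapping parts with the origin at the bottom-left of its bounding rectangle.
Web: 1.4 × 23, A = 32.2 cm², y = 11.5 cm, Ī = 1419.48 cm⁴.
Top flange (beyond web): 9.1 × 1.6, A = 14.56 cm², y = 22.2 cm, Ī = 3.10613 cm⁴.
Bottom flange (beyond web): 9.1 × 1.6, A = 14.56 cm², y = 0.8 cm, Ī = 3.10613 cm⁴.
Centroid: ȳ = ΣA·y / ΣA = 11.5 cm.
Transfer each piece to the centroidal x-axis using Ī + A·d² with d = y − 11.5:
  web: d = 0 cm → contributes +1419.48 cm⁴
  top flange (beyond web): d = 10.7 cm → contributes +1670.08 cm⁴
  bottom flange (beyond web): d = -10.7 cm → contributes +1670.08 cm⁴
Total I = 4759.64 cm⁴.
For the y-axis: x̄ = 9.8 cm.
Repeating about the centroidal y-axis gives I_y = 1008.83 cm⁴.

I_x ≈ 4760 cm⁴, I_y ≈ 1009 cm⁴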